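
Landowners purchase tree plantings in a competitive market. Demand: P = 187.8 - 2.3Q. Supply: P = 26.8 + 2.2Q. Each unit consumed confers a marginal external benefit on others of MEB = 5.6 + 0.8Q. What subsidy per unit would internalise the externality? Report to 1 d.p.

Social marginal benefit = demand + MEB = 193.4 - 1.5Q.
Set SMB = MC: 193.4 - 1.5Q = 26.8 + 2.2Q → Q* = 45.0270.
The Pigouvian subsidy equals MEB at Q*: 5.6 + 0.8×45.0270 = 41.6216.

subsidy = 41.6 per unit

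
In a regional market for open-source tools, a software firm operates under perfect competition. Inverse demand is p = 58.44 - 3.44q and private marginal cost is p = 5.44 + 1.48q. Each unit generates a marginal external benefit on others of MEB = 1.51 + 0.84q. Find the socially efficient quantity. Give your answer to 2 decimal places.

Social marginal cost = private MC − MEB = 3.93 + 0.64q.
Set SMC = demand: 3.93 + 0.64q = 58.44 - 3.44q → q* = 13.3603.

q* = 13.36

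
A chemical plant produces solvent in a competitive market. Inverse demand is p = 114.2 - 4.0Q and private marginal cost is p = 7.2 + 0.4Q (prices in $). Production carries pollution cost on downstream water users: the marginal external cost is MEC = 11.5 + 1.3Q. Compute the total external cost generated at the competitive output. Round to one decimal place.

$664.1

Market equilibrium (private): 7.2 + 0.4Q = 114.2 - 4.0Q → Q_m = 24.3182.
Total external cost = ∫₀^{Q_m} (11.5 + 1.3Q) dQ = 11.5×24.3182 + ½×1.3×24.3182² = 664.0530.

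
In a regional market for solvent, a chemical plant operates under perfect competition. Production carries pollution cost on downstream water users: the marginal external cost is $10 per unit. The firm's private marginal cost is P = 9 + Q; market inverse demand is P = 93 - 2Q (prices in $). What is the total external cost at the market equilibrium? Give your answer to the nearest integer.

$280

Market equilibrium (private): 9 + Q = 93 - 2Q → Q_m = 28.0000.
Total external cost = MEC × Q_m = 10 × 28.0000 = 280.0000.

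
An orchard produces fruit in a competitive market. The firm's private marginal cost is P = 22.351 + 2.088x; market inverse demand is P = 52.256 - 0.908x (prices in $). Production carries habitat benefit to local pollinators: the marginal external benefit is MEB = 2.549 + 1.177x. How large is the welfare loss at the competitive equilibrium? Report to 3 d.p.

DWL = $56.189

Market equilibrium (private): 22.351 + 2.088x = 52.256 - 0.908x → x_m = 9.9816.
Social marginal cost = private MC − MEB = 19.802 + 0.911x.
Set SMC = demand: 19.802 + 0.911x = 52.256 - 0.908x → x* = 17.8417.
The loss is the area between SMC and demand from x* to x_m; with linear curves that's a triangle of height MEB(x_m).
DWL = ½ × 7.8601 × 14.2974 = 56.1895.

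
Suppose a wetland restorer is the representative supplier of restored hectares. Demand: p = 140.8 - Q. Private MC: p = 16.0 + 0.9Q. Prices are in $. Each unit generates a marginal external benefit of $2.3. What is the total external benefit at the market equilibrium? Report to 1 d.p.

Market equilibrium (private): 16.0 + 0.9Q = 140.8 - Q → Q_m = 65.6842.
Total external benefit = MEB × Q_m = 2.3 × 65.6842 = 151.0737.

$151.1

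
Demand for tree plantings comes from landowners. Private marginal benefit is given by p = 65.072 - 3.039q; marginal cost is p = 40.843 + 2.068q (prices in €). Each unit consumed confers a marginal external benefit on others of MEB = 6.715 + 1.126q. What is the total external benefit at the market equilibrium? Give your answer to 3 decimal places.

Market equilibrium (private): 40.843 + 2.068q = 65.072 - 3.039q → q_m = 4.7443.
Total external benefit = ∫₀^{q_m} (6.715 + 1.126q) dq = 6.715×4.7443 + ½×1.126×4.7443² = 44.5302.

€44.530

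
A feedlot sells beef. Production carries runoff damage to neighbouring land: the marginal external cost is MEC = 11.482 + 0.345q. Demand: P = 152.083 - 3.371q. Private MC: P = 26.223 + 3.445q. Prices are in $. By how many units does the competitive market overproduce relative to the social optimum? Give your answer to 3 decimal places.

Market equilibrium (private): 26.223 + 3.445q = 152.083 - 3.371q → q_m = 18.4654.
Social marginal cost = private MC + MEC = 37.705 + 3.790q.
Set SMC = demand: 37.705 + 3.790q = 152.083 - 3.371q → q* = 15.9724.
Gap = |18.4654 − 15.9724| = 2.4930.

2.493 units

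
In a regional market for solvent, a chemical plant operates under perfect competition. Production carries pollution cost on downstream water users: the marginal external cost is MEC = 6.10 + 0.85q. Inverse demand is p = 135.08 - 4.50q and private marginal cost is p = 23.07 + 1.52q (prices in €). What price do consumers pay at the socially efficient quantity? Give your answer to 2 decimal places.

P = €65.71

Social marginal cost = private MC + MEC = 29.17 + 2.37q.
Set SMC = demand: 29.17 + 2.37q = 135.08 - 4.50q → q* = 15.4163.
Consumer price on the demand curve at q*: 135.08 − 4.50×15.4163 = 65.7067.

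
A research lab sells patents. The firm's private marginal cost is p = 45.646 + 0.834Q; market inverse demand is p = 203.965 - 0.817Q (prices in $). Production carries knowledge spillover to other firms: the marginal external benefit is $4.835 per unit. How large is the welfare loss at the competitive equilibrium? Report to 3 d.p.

Market equilibrium (private): 45.646 + 0.834Q = 203.965 - 0.817Q → Q_m = 95.8928.
Social marginal cost = private MC − MEB = 40.811 + 0.834Q.
Set SMC = demand: 40.811 + 0.834Q = 203.965 - 0.817Q → Q* = 98.8213.
Height of the DWL triangle at Q_m is demand(Q_m) − SMC(Q_m) = MEB(Q_m) = 4.8350.
DWL = ½ × 2.9285 × 4.8350 = 7.0796.

DWL = $7.080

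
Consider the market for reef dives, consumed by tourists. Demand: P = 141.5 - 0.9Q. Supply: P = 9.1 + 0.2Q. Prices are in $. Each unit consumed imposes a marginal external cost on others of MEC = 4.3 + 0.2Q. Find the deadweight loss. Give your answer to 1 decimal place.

Market equilibrium (private): 9.1 + 0.2Q = 141.5 - 0.9Q → Q_m = 120.3636.
Social marginal benefit = demand − MEC = 137.2 - 1.1Q.
Set SMB = MC: 137.2 - 1.1Q = 9.1 + 0.2Q → Q* = 98.5385.
The loss is the area between SMB and MC from Q* to Q_m; with linear curves that's a triangle of height MEC(Q_m).
DWL = ½ × 21.8251 × 28.3727 = 309.6185.

DWL = $309.6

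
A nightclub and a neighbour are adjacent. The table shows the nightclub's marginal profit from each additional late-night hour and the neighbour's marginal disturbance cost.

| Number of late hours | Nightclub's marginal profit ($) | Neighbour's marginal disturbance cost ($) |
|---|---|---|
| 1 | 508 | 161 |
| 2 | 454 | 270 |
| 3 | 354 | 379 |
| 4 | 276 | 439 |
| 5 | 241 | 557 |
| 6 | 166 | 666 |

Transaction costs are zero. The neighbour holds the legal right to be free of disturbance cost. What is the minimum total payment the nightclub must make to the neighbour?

Efficient level: marginal profit ≥ marginal disturbance cost through level 2, so k* = 2.
With the neighbour holding the right, the nightclub must at least compensate total damage at k*: 161 + 270 = 431.

$431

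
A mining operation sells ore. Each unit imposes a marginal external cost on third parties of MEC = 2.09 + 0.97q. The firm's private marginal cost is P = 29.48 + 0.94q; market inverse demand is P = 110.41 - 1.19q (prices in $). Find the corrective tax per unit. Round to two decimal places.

tax = $26.76 per unit

Social marginal cost = private MC + MEC = 31.57 + 1.91q.
Set SMC = demand: 31.57 + 1.91q = 110.41 - 1.19q → q* = 25.4323.
The Pigouvian tax equals MEC at q*: 2.09 + 0.97×25.4323 = 26.7593.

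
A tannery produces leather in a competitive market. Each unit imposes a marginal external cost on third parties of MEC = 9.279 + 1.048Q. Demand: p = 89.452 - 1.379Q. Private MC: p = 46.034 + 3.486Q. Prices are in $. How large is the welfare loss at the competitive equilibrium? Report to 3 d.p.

DWL = $29.355

Market equilibrium (private): 46.034 + 3.486Q = 89.452 - 1.379Q → Q_m = 8.9246.
Social marginal cost = private MC + MEC = 55.313 + 4.534Q.
Set SMC = demand: 55.313 + 4.534Q = 89.452 - 1.379Q → Q* = 5.7735.
The welfare-loss triangle has base |Q_m − Q*| and height MEC(Q_m) (the vertical gap between SMC and demand is zero at Q* and MEC at Q_m).
DWL = ½ × 3.1511 × 18.6319 = 29.3555.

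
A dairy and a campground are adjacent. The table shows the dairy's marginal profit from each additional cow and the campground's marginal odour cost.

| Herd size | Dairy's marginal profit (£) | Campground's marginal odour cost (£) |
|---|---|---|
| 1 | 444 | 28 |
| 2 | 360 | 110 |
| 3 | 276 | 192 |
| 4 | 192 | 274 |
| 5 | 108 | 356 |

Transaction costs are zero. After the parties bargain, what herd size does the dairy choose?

3

Bargaining reaches the level where marginal profit last exceeds marginal odour cost.
That holds through level 3 (276 ≥ 192) but not at 4 (192 < 274).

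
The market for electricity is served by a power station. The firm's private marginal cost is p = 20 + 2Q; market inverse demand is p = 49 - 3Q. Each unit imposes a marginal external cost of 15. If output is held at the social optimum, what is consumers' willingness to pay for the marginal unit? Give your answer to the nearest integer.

Social marginal cost = private MC + MEC = 35 + 2Q.
Set SMC = demand: 35 + 2Q = 49 - 3Q → Q* = 2.8000.
Consumer price on the demand curve at Q*: 49 − 3×2.8000 = 40.6000.

P = 41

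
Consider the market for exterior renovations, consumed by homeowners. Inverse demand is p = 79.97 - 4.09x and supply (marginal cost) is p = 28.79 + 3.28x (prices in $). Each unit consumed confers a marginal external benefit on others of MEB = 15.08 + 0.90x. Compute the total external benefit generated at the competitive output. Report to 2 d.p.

Market equilibrium (private): 28.79 + 3.28x = 79.97 - 4.09x → x_m = 6.9444.
Total external benefit = ∫₀^{x_m} (15.08 + 0.90x) dx = 15.08×6.9444 + ½×0.90×6.9444² = 126.4227.

$126.42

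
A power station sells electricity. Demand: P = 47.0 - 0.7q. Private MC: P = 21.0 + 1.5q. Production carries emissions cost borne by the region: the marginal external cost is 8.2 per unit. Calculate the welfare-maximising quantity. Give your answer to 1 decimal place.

q* = 8.1

Social marginal cost = private MC + MEC = 29.2 + 1.5q.
Set SMC = demand: 29.2 + 1.5q = 47.0 - 0.7q → q* = 8.0909.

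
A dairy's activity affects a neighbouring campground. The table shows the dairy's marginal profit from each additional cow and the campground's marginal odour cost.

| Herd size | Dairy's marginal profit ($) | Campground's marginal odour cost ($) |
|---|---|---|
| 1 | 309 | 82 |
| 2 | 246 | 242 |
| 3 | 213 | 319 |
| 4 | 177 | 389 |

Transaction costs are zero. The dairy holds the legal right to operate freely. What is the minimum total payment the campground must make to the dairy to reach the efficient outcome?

Left alone the dairy would choose level 4 (marginal profit stays positive).
Efficient level: k* = 2 (marginal profit ≥ marginal odour cost through 2).
The campground must at least cover the dairy's forgone profit from cutting 4→2: 213 + 177 = 390.

$390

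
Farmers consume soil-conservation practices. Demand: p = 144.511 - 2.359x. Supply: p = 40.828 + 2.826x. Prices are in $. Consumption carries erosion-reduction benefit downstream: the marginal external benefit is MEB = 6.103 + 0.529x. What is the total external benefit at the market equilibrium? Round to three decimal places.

$227.805

Market equilibrium (private): 40.828 + 2.826x = 144.511 - 2.359x → x_m = 19.9967.
Total external benefit = ∫₀^{x_m} (6.103 + 0.529x) dx = 6.103×19.9967 + ½×0.529×19.9967² = 227.8049.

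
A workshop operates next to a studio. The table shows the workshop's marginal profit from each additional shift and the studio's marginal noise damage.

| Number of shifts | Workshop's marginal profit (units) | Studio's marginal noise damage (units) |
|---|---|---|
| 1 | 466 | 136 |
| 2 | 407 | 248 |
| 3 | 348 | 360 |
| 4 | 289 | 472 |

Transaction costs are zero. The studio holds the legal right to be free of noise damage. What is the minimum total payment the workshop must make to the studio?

Efficient level: marginal profit ≥ marginal noise damage through level 2, so k* = 2.
With the studio holding the right, the workshop must at least compensate total damage at k*: 136 + 248 = 384.

384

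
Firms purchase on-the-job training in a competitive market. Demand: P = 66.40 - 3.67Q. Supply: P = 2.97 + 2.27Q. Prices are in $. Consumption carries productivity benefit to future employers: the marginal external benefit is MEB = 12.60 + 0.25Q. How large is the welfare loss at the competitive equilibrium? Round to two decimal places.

Market equilibrium (private): 2.97 + 2.27Q = 66.40 - 3.67Q → Q_m = 10.6785.
Social marginal benefit = demand + MEB = 79.00 - 3.42Q.
Set SMB = MC: 79.00 - 3.42Q = 2.97 + 2.27Q → Q* = 13.3620.
Height of the DWL triangle at Q_m is SMB(Q_m) − MC(Q_m) = MEB(Q_m) = 15.2696.
DWL = ½ × 2.6835 × 15.2696 = 20.4880.

DWL = $20.49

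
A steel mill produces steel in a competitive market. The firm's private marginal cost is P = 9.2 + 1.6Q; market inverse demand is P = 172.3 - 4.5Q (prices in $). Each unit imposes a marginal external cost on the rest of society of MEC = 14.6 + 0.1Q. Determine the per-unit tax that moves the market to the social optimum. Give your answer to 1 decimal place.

tax = $17.0 per unit

Social marginal cost = private MC + MEC = 23.8 + 1.7Q.
Set SMC = demand: 23.8 + 1.7Q = 172.3 - 4.5Q → Q* = 23.9516.
The Pigouvian tax equals MEC at Q*: 14.6 + 0.1×23.9516 = 16.9952.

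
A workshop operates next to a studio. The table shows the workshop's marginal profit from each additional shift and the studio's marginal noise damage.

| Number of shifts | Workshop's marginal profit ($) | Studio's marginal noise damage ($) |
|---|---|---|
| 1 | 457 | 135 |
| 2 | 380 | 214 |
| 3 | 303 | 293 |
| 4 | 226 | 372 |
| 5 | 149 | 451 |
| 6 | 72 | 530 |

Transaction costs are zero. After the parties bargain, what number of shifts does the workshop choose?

3

Bargaining reaches the level where marginal profit last exceeds marginal noise damage.
That holds through level 3 (303 ≥ 293) but not at 4 (226 < 372).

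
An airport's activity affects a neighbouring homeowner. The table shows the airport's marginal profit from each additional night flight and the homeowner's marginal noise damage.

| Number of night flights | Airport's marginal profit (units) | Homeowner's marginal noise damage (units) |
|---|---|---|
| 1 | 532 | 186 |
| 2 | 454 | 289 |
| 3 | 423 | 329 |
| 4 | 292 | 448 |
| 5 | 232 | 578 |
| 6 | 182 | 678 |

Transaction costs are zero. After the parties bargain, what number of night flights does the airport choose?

3

Bargaining reaches the level where marginal profit last exceeds marginal noise damage.
That holds through level 3 (423 ≥ 329) but not at 4 (292 < 448).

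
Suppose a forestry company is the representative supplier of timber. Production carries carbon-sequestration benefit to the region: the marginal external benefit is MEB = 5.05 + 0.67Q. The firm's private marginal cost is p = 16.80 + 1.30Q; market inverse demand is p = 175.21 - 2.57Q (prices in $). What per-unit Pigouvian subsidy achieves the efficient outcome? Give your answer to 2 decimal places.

Social marginal cost = private MC − MEB = 11.75 + 0.63Q.
Set SMC = demand: 11.75 + 0.63Q = 175.21 - 2.57Q → Q* = 51.0813.
The Pigouvian subsidy equals MEB at Q*: 5.05 + 0.67×51.0813 = 39.2745.

subsidy = $39.27 per unit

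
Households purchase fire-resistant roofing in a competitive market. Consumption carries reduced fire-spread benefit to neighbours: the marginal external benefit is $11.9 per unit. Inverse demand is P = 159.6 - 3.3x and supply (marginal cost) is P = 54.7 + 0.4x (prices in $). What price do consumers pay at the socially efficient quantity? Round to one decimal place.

P = $55.4

Social marginal benefit = demand + MEB = 171.5 - 3.3x.
Set SMB = MC: 171.5 - 3.3x = 54.7 + 0.4x → x* = 31.5676.
Consumer price on the demand curve at x*: 159.6 − 3.3×31.5676 = 55.4269.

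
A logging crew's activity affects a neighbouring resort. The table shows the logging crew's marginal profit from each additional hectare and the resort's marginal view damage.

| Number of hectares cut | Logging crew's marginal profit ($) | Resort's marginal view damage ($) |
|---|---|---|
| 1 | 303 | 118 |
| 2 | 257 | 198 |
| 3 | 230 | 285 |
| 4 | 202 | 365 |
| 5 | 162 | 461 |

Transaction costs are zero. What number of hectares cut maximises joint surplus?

Bargaining reaches the level where marginal profit last exceeds marginal view damage.
That holds through level 2 (257 ≥ 198) but not at 3 (230 < 285).

2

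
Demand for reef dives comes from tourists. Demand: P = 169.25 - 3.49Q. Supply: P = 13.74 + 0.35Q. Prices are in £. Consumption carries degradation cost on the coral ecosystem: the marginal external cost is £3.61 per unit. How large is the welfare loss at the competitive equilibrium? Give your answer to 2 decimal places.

Market equilibrium (private): 13.74 + 0.35Q = 169.25 - 3.49Q → Q_m = 40.4974.
Social marginal benefit = demand − MEC = 165.64 - 3.49Q.
Set SMB = MC: 165.64 - 3.49Q = 13.74 + 0.35Q → Q* = 39.5573.
Height of the DWL triangle at Q_m is MC(Q_m) − SMB(Q_m) = MEC(Q_m) = 3.6100.
DWL = ½ × 0.9401 × 3.6100 = 1.6969.

DWL = £1.70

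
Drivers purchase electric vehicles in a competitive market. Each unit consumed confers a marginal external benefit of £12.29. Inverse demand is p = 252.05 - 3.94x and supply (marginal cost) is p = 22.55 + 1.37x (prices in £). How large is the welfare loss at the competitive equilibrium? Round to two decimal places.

Market equilibrium (private): 22.55 + 1.37x = 252.05 - 3.94x → x_m = 43.2203.
Social marginal benefit = demand + MEB = 264.34 - 3.94x.
Set SMB = MC: 264.34 - 3.94x = 22.55 + 1.37x → x* = 45.5348.
The loss is the area between SMB and MC from x* to x_m; with linear curves that's a triangle of height MEB(x_m).
DWL = ½ × 2.3145 × 12.2900 = 14.2226.

DWL = £14.22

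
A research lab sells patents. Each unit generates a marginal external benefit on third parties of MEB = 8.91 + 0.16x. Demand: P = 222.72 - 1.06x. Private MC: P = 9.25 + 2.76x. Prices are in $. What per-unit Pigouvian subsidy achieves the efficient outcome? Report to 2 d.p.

subsidy = $18.63 per unit

Social marginal cost = private MC − MEB = 0.34 + 2.60x.
Set SMC = demand: 0.34 + 2.60x = 222.72 - 1.06x → x* = 60.7596.
The Pigouvian subsidy equals MEB at x*: 8.91 + 0.16×60.7596 = 18.6315.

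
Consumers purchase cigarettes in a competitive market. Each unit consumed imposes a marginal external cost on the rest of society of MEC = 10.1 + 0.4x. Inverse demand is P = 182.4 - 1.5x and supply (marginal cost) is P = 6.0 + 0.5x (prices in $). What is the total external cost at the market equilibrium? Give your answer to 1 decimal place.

Market equilibrium (private): 6.0 + 0.5x = 182.4 - 1.5x → x_m = 88.2000.
Total external cost = ∫₀^{x_m} (10.1 + 0.4x) dx = 10.1×88.2000 + ½×0.4×88.2000² = 2446.6680.

$2446.7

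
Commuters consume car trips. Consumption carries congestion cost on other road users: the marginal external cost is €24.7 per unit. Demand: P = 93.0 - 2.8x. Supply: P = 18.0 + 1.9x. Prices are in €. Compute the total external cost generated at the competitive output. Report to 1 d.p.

€394.1

Market equilibrium (private): 18.0 + 1.9x = 93.0 - 2.8x → x_m = 15.9574.
Total external cost = MEC × x_m = 24.7 × 15.9574 = 394.1478.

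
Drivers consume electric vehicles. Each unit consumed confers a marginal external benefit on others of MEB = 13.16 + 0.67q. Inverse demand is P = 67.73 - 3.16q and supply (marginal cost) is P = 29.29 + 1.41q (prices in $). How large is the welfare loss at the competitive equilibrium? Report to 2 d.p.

Market equilibrium (private): 29.29 + 1.41q = 67.73 - 3.16q → q_m = 8.4114.
Social marginal benefit = demand + MEB = 80.89 - 2.49q.
Set SMB = MC: 80.89 - 2.49q = 29.29 + 1.41q → q* = 13.2308.
Between q* and q_m the wedge SMB − MC runs linearly from 0 to MEB(q_m), so the loss is a triangle.
DWL = ½ × 4.8194 × 18.7956 = 45.2918.

DWL = $45.29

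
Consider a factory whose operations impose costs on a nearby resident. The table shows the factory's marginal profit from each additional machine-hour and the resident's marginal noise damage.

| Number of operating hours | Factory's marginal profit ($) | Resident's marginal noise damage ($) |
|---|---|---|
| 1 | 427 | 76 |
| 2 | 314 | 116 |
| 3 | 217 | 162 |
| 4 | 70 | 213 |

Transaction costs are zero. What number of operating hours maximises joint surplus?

Bargaining reaches the level where marginal profit last exceeds marginal noise damage.
That holds through level 3 (217 ≥ 162) but not at 4 (70 < 213).

3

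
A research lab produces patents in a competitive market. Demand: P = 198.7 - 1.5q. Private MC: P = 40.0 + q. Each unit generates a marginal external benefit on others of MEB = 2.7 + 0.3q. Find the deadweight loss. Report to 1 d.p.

DWL = 107.5

Market equilibrium (private): 40.0 + q = 198.7 - 1.5q → q_m = 63.4800.
Social marginal cost = private MC − MEB = 37.3 + 0.7q.
Set SMC = demand: 37.3 + 0.7q = 198.7 - 1.5q → q* = 73.3636.
The loss is the area between SMC and demand from q* to q_m; with linear curves that's a triangle of height MEB(q_m).
DWL = ½ × 9.8836 × 21.7440 = 107.4545.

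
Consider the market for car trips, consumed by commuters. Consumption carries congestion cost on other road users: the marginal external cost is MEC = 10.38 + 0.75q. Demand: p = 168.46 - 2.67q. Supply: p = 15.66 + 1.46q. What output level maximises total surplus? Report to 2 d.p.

q* = 29.18

Social marginal benefit = demand − MEC = 158.08 - 3.42q.
Set SMB = MC: 158.08 - 3.42q = 15.66 + 1.46q → q* = 29.1844.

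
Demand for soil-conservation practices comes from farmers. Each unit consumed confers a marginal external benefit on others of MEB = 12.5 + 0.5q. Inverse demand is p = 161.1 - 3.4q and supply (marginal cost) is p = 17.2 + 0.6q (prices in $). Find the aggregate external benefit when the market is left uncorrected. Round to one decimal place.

$773.2

Market equilibrium (private): 17.2 + 0.6q = 161.1 - 3.4q → q_m = 35.9750.
Total external benefit = ∫₀^{q_m} (12.5 + 0.5q) dq = 12.5×35.9750 + ½×0.5×35.9750² = 773.2377.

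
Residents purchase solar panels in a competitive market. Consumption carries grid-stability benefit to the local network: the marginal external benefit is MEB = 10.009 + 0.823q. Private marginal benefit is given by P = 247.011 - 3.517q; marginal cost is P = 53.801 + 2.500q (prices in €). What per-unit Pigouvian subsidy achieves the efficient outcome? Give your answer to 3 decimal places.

Social marginal benefit = demand + MEB = 257.020 - 2.694q.
Set SMB = MC: 257.020 - 2.694q = 53.801 + 2.500q → q* = 39.1257.
The Pigouvian subsidy equals MEB at q*: 10.009 + 0.823×39.1257 = 42.2095.

subsidy = €42.209 per unit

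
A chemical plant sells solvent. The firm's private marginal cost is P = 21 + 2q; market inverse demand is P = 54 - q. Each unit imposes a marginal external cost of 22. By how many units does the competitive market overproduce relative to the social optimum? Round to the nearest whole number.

Market equilibrium (private): 21 + 2q = 54 - q → q_m = 11.0000.
Social marginal cost = private MC + MEC = 43 + 2q.
Set SMC = demand: 43 + 2q = 54 - q → q* = 3.6667.
Gap = |11.0000 − 3.6667| = 7.3333.

7 units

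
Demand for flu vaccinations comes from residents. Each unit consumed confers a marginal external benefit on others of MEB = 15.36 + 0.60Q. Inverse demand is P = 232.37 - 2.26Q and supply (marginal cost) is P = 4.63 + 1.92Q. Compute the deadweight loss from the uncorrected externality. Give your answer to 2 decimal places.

DWL = 322.46

Market equilibrium (private): 4.63 + 1.92Q = 232.37 - 2.26Q → Q_m = 54.4833.
Social marginal benefit = demand + MEB = 247.73 - 1.66Q.
Set SMB = MC: 247.73 - 1.66Q = 4.63 + 1.92Q → Q* = 67.9050.
Height of the DWL triangle at Q_m is SMB(Q_m) − MC(Q_m) = MEB(Q_m) = 48.0500.
DWL = ½ × 13.4217 × 48.0500 = 322.4563.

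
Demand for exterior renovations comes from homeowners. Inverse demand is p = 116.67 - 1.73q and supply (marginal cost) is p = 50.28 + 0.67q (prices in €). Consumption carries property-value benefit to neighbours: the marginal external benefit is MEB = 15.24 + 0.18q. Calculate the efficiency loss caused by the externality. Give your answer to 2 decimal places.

DWL = €92.08

Market equilibrium (private): 50.28 + 0.67q = 116.67 - 1.73q → q_m = 27.6625.
Social marginal benefit = demand + MEB = 131.91 - 1.55q.
Set SMB = MC: 131.91 - 1.55q = 50.28 + 0.67q → q* = 36.7703.
Between q* and q_m the wedge SMB − MC runs linearly from 0 to MEB(q_m), so the loss is a triangle.
DWL = ½ × 9.1078 × 20.2193 = 92.0767.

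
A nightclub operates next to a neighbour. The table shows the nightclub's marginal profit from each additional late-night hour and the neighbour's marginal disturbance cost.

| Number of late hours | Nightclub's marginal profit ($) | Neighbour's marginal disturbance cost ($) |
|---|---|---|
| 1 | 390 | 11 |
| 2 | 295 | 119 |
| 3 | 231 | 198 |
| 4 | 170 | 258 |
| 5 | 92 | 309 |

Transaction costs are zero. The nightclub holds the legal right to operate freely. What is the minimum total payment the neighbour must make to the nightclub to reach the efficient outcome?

Left alone the nightclub would choose level 5 (marginal profit stays positive).
Efficient level: k* = 3 (marginal profit ≥ marginal disturbance cost through 3).
The neighbour must at least cover the nightclub's forgone profit from cutting 5→3: 170 + 92 = 262.

$262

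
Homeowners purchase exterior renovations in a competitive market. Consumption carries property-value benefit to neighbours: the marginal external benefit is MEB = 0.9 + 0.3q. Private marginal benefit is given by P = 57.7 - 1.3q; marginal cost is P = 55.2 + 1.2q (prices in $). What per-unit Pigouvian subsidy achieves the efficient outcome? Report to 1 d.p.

Social marginal benefit = demand + MEB = 58.6 - q.
Set SMB = MC: 58.6 - q = 55.2 + 1.2q → q* = 1.5455.
The Pigouvian subsidy equals MEB at q*: 0.9 + 0.3×1.5455 = 1.3637.

subsidy = $1.4 per unit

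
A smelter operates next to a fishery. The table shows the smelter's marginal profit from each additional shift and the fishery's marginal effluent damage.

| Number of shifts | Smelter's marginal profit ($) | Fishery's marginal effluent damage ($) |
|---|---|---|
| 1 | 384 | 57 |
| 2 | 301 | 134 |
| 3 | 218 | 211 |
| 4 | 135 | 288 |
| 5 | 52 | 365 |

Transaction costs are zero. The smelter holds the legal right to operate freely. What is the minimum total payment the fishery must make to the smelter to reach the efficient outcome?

Left alone the smelter would choose level 5 (marginal profit stays positive).
Efficient level: k* = 3 (marginal profit ≥ marginal effluent damage through 3).
The fishery must at least cover the smelter's forgone profit from cutting 5→3: 135 + 52 = 187.

$187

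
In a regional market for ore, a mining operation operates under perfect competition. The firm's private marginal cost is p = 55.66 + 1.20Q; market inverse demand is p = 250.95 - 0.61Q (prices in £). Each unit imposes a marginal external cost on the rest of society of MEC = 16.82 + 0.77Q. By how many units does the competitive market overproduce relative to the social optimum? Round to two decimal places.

38.72 units

Market equilibrium (private): 55.66 + 1.20Q = 250.95 - 0.61Q → Q_m = 107.8950.
Social marginal cost = private MC + MEC = 72.48 + 1.97Q.
Set SMC = demand: 72.48 + 1.97Q = 250.95 - 0.61Q → Q* = 69.1744.
Gap = |107.8950 − 69.1744| = 38.7206.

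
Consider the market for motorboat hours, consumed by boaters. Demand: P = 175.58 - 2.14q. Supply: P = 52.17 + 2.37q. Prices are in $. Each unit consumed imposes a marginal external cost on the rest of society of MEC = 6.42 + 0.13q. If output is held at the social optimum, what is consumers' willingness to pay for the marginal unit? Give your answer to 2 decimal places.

Social marginal benefit = demand − MEC = 169.16 - 2.27q.
Set SMB = MC: 169.16 - 2.27q = 52.17 + 2.37q → q* = 25.2134.
Consumer price on the demand curve at q*: 175.58 − 2.14×25.2134 = 121.6233.

P = $121.62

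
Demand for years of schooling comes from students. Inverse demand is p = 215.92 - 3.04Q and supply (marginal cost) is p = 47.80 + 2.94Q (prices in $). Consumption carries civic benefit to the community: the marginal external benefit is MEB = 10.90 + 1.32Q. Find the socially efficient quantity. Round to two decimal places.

Social marginal benefit = demand + MEB = 226.82 - 1.72Q.
Set SMB = MC: 226.82 - 1.72Q = 47.80 + 2.94Q → Q* = 38.4163.

Q* = 38.42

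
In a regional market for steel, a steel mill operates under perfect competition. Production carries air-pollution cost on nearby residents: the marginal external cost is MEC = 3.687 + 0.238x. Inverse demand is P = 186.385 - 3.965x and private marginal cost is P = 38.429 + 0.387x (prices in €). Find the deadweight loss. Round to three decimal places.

Market equilibrium (private): 38.429 + 0.387x = 186.385 - 3.965x → x_m = 33.9972.
Social marginal cost = private MC + MEC = 42.116 + 0.625x.
Set SMC = demand: 42.116 + 0.625x = 186.385 - 3.965x → x* = 31.4312.
Between x* and x_m the wedge SMC − demand runs linearly from 0 to MEC(x_m), so the loss is a triangle.
DWL = ½ × 2.5660 × 11.7783 = 15.1116.

DWL = €15.112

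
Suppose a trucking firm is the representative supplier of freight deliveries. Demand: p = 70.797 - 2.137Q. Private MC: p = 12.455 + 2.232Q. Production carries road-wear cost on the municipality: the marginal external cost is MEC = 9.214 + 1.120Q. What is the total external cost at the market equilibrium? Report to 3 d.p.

222.899

Market equilibrium (private): 12.455 + 2.232Q = 70.797 - 2.137Q → Q_m = 13.3536.
Total external cost = ∫₀^{Q_m} (9.214 + 1.120Q) dQ = 9.214×13.3536 + ½×1.120×13.3536² = 222.8985.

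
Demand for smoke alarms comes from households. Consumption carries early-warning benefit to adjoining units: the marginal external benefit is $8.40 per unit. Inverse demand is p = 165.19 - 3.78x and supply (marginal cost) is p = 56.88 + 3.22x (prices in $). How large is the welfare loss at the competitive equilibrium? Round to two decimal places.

Market equilibrium (private): 56.88 + 3.22x = 165.19 - 3.78x → x_m = 15.4729.
Social marginal benefit = demand + MEB = 173.59 - 3.78x.
Set SMB = MC: 173.59 - 3.78x = 56.88 + 3.22x → x* = 16.6729.
Between x* and x_m the wedge SMB − MC runs linearly from 0 to MEB(x_m), so the loss is a triangle.
DWL = ½ × 1.2000 × 8.4000 = 5.0400.

DWL = $5.04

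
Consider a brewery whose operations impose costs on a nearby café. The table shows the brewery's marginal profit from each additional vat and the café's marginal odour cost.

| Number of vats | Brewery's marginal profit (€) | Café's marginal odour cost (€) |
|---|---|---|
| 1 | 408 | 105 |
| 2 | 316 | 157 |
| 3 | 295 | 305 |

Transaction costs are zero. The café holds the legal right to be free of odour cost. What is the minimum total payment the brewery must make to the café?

Efficient level: marginal profit ≥ marginal odour cost through level 2, so k* = 2.
With the café holding the right, the brewery must at least compensate total damage at k*: 105 + 157 = 262.

€262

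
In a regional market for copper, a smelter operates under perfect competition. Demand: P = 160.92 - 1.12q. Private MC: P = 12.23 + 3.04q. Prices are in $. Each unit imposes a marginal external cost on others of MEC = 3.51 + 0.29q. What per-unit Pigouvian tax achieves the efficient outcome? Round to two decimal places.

tax = $12.97 per unit

Social marginal cost = private MC + MEC = 15.74 + 3.33q.
Set SMC = demand: 15.74 + 3.33q = 160.92 - 1.12q → q* = 32.6247.
The Pigouvian tax equals MEC at q*: 3.51 + 0.29×32.6247 = 12.9712.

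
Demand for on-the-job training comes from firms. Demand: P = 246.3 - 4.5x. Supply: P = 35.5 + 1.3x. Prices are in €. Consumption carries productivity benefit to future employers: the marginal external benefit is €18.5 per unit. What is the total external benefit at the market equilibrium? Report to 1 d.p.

Market equilibrium (private): 35.5 + 1.3x = 246.3 - 4.5x → x_m = 36.3448.
Total external benefit = MEB × x_m = 18.5 × 36.3448 = 672.3788.

€672.4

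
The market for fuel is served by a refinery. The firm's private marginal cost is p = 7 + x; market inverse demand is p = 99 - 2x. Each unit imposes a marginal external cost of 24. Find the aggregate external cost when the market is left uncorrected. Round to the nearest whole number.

736

Market equilibrium (private): 7 + x = 99 - 2x → x_m = 30.6667.
Total external cost = MEC × x_m = 24 × 30.6667 = 736.0008.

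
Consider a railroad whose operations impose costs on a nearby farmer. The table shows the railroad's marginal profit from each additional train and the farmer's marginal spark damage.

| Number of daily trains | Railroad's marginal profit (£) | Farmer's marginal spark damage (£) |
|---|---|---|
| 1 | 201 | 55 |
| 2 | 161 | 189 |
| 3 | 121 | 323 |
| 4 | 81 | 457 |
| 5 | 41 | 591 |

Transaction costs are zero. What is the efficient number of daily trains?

Bargaining reaches the level where marginal profit last exceeds marginal spark damage.
That holds through level 1 (201 ≥ 55) but not at 2 (161 < 189).

1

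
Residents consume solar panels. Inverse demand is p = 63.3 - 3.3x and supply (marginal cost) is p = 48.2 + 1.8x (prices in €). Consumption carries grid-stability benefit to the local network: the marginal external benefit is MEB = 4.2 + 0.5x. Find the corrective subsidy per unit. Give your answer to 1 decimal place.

Social marginal benefit = demand + MEB = 67.5 - 2.8x.
Set SMB = MC: 67.5 - 2.8x = 48.2 + 1.8x → x* = 4.1957.
The Pigouvian subsidy equals MEB at x*: 4.2 + 0.5×4.1957 = 6.2979.

subsidy = €6.3 per unit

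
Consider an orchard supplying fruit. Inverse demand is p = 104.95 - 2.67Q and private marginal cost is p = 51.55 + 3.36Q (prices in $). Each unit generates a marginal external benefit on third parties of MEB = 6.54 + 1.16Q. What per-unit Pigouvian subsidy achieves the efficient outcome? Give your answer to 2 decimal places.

Social marginal cost = private MC − MEB = 45.01 + 2.20Q.
Set SMC = demand: 45.01 + 2.20Q = 104.95 - 2.67Q → Q* = 12.3080.
The Pigouvian subsidy equals MEB at Q*: 6.54 + 1.16×12.3080 = 20.8173.

subsidy = $20.82 per unit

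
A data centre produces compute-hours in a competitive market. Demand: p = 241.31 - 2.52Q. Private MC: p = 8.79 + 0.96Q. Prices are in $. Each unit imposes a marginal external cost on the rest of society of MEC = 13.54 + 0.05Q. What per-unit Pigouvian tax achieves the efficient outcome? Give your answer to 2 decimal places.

Social marginal cost = private MC + MEC = 22.33 + 1.01Q.
Set SMC = demand: 22.33 + 1.01Q = 241.31 - 2.52Q → Q* = 62.0340.
The Pigouvian tax equals MEC at Q*: 13.54 + 0.05×62.0340 = 16.6417.

tax = $16.64 per unit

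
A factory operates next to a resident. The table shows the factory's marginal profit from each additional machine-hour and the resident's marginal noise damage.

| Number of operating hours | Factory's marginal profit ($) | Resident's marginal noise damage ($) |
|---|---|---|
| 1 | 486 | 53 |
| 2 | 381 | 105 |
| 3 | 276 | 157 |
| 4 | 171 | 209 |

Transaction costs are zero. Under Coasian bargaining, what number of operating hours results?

3

Bargaining reaches the level where marginal profit last exceeds marginal noise damage.
That holds through level 3 (276 ≥ 157) but not at 4 (171 < 209).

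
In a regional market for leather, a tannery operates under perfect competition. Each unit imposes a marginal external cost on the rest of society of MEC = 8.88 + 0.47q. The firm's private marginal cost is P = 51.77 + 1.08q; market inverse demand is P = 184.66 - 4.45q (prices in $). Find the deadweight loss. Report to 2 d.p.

DWL = $33.92

Market equilibrium (private): 51.77 + 1.08q = 184.66 - 4.45q → q_m = 24.0307.
Social marginal cost = private MC + MEC = 60.65 + 1.55q.
Set SMC = demand: 60.65 + 1.55q = 184.66 - 4.45q → q* = 20.6683.
Height of the DWL triangle at q_m is SMC(q_m) − demand(q_m) = MEC(q_m) = 20.1744.
DWL = ½ × 3.3624 × 20.1744 = 33.9172.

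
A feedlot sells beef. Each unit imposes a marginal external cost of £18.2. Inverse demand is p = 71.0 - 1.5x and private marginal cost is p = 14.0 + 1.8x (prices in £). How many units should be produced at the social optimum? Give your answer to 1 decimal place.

Social marginal cost = private MC + MEC = 32.2 + 1.8x.
Set SMC = demand: 32.2 + 1.8x = 71.0 - 1.5x → x* = 11.7576.

x* = 11.8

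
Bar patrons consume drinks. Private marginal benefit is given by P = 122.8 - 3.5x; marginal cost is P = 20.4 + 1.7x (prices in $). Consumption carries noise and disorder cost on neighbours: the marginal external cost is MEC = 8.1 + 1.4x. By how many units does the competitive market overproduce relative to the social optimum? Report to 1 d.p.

5.4 units

Market equilibrium (private): 20.4 + 1.7x = 122.8 - 3.5x → x_m = 19.6923.
Social marginal benefit = demand − MEC = 114.7 - 4.9x.
Set SMB = MC: 114.7 - 4.9x = 20.4 + 1.7x → x* = 14.2879.
Gap = |19.6923 − 14.2879| = 5.4044.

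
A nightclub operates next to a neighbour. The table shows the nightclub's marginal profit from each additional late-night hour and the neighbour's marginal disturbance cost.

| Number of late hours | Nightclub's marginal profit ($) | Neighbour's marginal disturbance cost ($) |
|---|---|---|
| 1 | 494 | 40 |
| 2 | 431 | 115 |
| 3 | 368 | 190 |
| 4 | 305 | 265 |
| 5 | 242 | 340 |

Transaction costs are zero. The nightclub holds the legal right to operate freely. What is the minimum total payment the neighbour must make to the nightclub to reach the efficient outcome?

Left alone the nightclub would choose level 5 (marginal profit stays positive).
Efficient level: k* = 4 (marginal profit ≥ marginal disturbance cost through 4).
The neighbour must at least cover the nightclub's forgone profit from cutting 5→4: 242 = 242.

$242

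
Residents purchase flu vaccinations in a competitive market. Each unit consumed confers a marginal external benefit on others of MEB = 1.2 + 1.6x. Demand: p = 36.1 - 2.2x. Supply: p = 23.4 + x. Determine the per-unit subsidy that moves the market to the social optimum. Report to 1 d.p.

Social marginal benefit = demand + MEB = 37.3 - 0.6x.
Set SMB = MC: 37.3 - 0.6x = 23.4 + x → x* = 8.6875.
The Pigouvian subsidy equals MEB at x*: 1.2 + 1.6×8.6875 = 15.1000.

subsidy = 15.1 per unit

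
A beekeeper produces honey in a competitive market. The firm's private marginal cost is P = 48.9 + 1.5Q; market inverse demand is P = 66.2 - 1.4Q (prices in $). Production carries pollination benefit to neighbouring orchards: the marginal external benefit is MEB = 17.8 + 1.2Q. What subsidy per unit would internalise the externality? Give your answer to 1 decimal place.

subsidy = $42.6 per unit

Social marginal cost = private MC − MEB = 31.1 + 0.3Q.
Set SMC = demand: 31.1 + 0.3Q = 66.2 - 1.4Q → Q* = 20.6471.
The Pigouvian subsidy equals MEB at Q*: 17.8 + 1.2×20.6471 = 42.5765.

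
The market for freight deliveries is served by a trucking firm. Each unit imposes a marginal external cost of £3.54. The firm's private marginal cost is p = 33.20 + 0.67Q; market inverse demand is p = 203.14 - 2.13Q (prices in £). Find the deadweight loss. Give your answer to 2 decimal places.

DWL = £2.24

Market equilibrium (private): 33.20 + 0.67Q = 203.14 - 2.13Q → Q_m = 60.6929.
Social marginal cost = private MC + MEC = 36.74 + 0.67Q.
Set SMC = demand: 36.74 + 0.67Q = 203.14 - 2.13Q → Q* = 59.4286.
Height of the DWL triangle at Q_m is SMC(Q_m) − demand(Q_m) = MEC(Q_m) = 3.5400.
DWL = ½ × 1.2643 × 3.5400 = 2.2378.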